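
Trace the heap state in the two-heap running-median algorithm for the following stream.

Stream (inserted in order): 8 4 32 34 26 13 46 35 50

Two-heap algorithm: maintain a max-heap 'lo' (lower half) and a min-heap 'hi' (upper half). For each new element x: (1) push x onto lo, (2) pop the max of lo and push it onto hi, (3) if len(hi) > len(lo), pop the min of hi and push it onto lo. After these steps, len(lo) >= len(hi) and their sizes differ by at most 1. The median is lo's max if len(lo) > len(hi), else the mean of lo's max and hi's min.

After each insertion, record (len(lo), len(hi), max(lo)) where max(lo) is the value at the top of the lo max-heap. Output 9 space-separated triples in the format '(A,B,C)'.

Step 1: insert 8 -> lo=[8] hi=[] -> (len(lo)=1, len(hi)=0, max(lo)=8)
Step 2: insert 4 -> lo=[4] hi=[8] -> (len(lo)=1, len(hi)=1, max(lo)=4)
Step 3: insert 32 -> lo=[4, 8] hi=[32] -> (len(lo)=2, len(hi)=1, max(lo)=8)
Step 4: insert 34 -> lo=[4, 8] hi=[32, 34] -> (len(lo)=2, len(hi)=2, max(lo)=8)
Step 5: insert 26 -> lo=[4, 8, 26] hi=[32, 34] -> (len(lo)=3, len(hi)=2, max(lo)=26)
Step 6: insert 13 -> lo=[4, 8, 13] hi=[26, 32, 34] -> (len(lo)=3, len(hi)=3, max(lo)=13)
Step 7: insert 46 -> lo=[4, 8, 13, 26] hi=[32, 34, 46] -> (len(lo)=4, len(hi)=3, max(lo)=26)
Step 8: insert 35 -> lo=[4, 8, 13, 26] hi=[32, 34, 35, 46] -> (len(lo)=4, len(hi)=4, max(lo)=26)
Step 9: insert 50 -> lo=[4, 8, 13, 26, 32] hi=[34, 35, 46, 50] -> (len(lo)=5, len(hi)=4, max(lo)=32)

Answer: (1,0,8) (1,1,4) (2,1,8) (2,2,8) (3,2,26) (3,3,13) (4,3,26) (4,4,26) (5,4,32)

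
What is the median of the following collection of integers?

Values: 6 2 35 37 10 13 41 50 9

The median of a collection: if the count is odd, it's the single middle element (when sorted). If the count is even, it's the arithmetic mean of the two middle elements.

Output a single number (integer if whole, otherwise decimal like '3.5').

Step 1: insert 6 -> lo=[6] (size 1, max 6) hi=[] (size 0) -> median=6
Step 2: insert 2 -> lo=[2] (size 1, max 2) hi=[6] (size 1, min 6) -> median=4
Step 3: insert 35 -> lo=[2, 6] (size 2, max 6) hi=[35] (size 1, min 35) -> median=6
Step 4: insert 37 -> lo=[2, 6] (size 2, max 6) hi=[35, 37] (size 2, min 35) -> median=20.5
Step 5: insert 10 -> lo=[2, 6, 10] (size 3, max 10) hi=[35, 37] (size 2, min 35) -> median=10
Step 6: insert 13 -> lo=[2, 6, 10] (size 3, max 10) hi=[13, 35, 37] (size 3, min 13) -> median=11.5
Step 7: insert 41 -> lo=[2, 6, 10, 13] (size 4, max 13) hi=[35, 37, 41] (size 3, min 35) -> median=13
Step 8: insert 50 -> lo=[2, 6, 10, 13] (size 4, max 13) hi=[35, 37, 41, 50] (size 4, min 35) -> median=24
Step 9: insert 9 -> lo=[2, 6, 9, 10, 13] (size 5, max 13) hi=[35, 37, 41, 50] (size 4, min 35) -> median=13

Answer: 13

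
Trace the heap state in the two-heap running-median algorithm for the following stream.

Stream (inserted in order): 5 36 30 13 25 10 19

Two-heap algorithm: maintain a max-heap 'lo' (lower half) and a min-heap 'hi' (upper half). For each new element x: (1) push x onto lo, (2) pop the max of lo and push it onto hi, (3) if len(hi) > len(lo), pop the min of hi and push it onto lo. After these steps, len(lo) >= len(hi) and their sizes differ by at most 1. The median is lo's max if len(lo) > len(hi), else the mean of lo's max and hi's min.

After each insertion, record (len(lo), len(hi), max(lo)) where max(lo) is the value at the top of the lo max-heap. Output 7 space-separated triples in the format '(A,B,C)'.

Step 1: insert 5 -> lo=[5] hi=[] -> (len(lo)=1, len(hi)=0, max(lo)=5)
Step 2: insert 36 -> lo=[5] hi=[36] -> (len(lo)=1, len(hi)=1, max(lo)=5)
Step 3: insert 30 -> lo=[5, 30] hi=[36] -> (len(lo)=2, len(hi)=1, max(lo)=30)
Step 4: insert 13 -> lo=[5, 13] hi=[30, 36] -> (len(lo)=2, len(hi)=2, max(lo)=13)
Step 5: insert 25 -> lo=[5, 13, 25] hi=[30, 36] -> (len(lo)=3, len(hi)=2, max(lo)=25)
Step 6: insert 10 -> lo=[5, 10, 13] hi=[25, 30, 36] -> (len(lo)=3, len(hi)=3, max(lo)=13)
Step 7: insert 19 -> lo=[5, 10, 13, 19] hi=[25, 30, 36] -> (len(lo)=4, len(hi)=3, max(lo)=19)

Answer: (1,0,5) (1,1,5) (2,1,30) (2,2,13) (3,2,25) (3,3,13) (4,3,19)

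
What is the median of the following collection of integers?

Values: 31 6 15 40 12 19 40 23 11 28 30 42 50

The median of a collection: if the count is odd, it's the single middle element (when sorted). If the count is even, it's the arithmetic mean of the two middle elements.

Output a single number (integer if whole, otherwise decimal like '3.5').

Step 1: insert 31 -> lo=[31] (size 1, max 31) hi=[] (size 0) -> median=31
Step 2: insert 6 -> lo=[6] (size 1, max 6) hi=[31] (size 1, min 31) -> median=18.5
Step 3: insert 15 -> lo=[6, 15] (size 2, max 15) hi=[31] (size 1, min 31) -> median=15
Step 4: insert 40 -> lo=[6, 15] (size 2, max 15) hi=[31, 40] (size 2, min 31) -> median=23
Step 5: insert 12 -> lo=[6, 12, 15] (size 3, max 15) hi=[31, 40] (size 2, min 31) -> median=15
Step 6: insert 19 -> lo=[6, 12, 15] (size 3, max 15) hi=[19, 31, 40] (size 3, min 19) -> median=17
Step 7: insert 40 -> lo=[6, 12, 15, 19] (size 4, max 19) hi=[31, 40, 40] (size 3, min 31) -> median=19
Step 8: insert 23 -> lo=[6, 12, 15, 19] (size 4, max 19) hi=[23, 31, 40, 40] (size 4, min 23) -> median=21
Step 9: insert 11 -> lo=[6, 11, 12, 15, 19] (size 5, max 19) hi=[23, 31, 40, 40] (size 4, min 23) -> median=19
Step 10: insert 28 -> lo=[6, 11, 12, 15, 19] (size 5, max 19) hi=[23, 28, 31, 40, 40] (size 5, min 23) -> median=21
Step 11: insert 30 -> lo=[6, 11, 12, 15, 19, 23] (size 6, max 23) hi=[28, 30, 31, 40, 40] (size 5, min 28) -> median=23
Step 12: insert 42 -> lo=[6, 11, 12, 15, 19, 23] (size 6, max 23) hi=[28, 30, 31, 40, 40, 42] (size 6, min 28) -> median=25.5
Step 13: insert 50 -> lo=[6, 11, 12, 15, 19, 23, 28] (size 7, max 28) hi=[30, 31, 40, 40, 42, 50] (size 6, min 30) -> median=28

Answer: 28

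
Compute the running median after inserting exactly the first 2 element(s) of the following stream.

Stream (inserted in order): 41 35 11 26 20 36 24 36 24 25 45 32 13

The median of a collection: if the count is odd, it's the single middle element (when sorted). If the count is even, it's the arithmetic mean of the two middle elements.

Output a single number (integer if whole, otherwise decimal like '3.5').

Answer: 38

Derivation:
Step 1: insert 41 -> lo=[41] (size 1, max 41) hi=[] (size 0) -> median=41
Step 2: insert 35 -> lo=[35] (size 1, max 35) hi=[41] (size 1, min 41) -> median=38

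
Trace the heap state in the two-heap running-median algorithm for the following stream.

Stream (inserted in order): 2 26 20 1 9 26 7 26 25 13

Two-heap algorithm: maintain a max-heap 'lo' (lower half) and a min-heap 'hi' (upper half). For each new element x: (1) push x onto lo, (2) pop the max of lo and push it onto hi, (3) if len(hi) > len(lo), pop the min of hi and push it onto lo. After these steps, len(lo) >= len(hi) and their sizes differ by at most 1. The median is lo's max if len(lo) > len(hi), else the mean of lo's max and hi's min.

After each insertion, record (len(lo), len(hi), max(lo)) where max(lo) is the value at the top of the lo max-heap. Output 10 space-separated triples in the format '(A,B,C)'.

Answer: (1,0,2) (1,1,2) (2,1,20) (2,2,2) (3,2,9) (3,3,9) (4,3,9) (4,4,9) (5,4,20) (5,5,13)

Derivation:
Step 1: insert 2 -> lo=[2] hi=[] -> (len(lo)=1, len(hi)=0, max(lo)=2)
Step 2: insert 26 -> lo=[2] hi=[26] -> (len(lo)=1, len(hi)=1, max(lo)=2)
Step 3: insert 20 -> lo=[2, 20] hi=[26] -> (len(lo)=2, len(hi)=1, max(lo)=20)
Step 4: insert 1 -> lo=[1, 2] hi=[20, 26] -> (len(lo)=2, len(hi)=2, max(lo)=2)
Step 5: insert 9 -> lo=[1, 2, 9] hi=[20, 26] -> (len(lo)=3, len(hi)=2, max(lo)=9)
Step 6: insert 26 -> lo=[1, 2, 9] hi=[20, 26, 26] -> (len(lo)=3, len(hi)=3, max(lo)=9)
Step 7: insert 7 -> lo=[1, 2, 7, 9] hi=[20, 26, 26] -> (len(lo)=4, len(hi)=3, max(lo)=9)
Step 8: insert 26 -> lo=[1, 2, 7, 9] hi=[20, 26, 26, 26] -> (len(lo)=4, len(hi)=4, max(lo)=9)
Step 9: insert 25 -> lo=[1, 2, 7, 9, 20] hi=[25, 26, 26, 26] -> (len(lo)=5, len(hi)=4, max(lo)=20)
Step 10: insert 13 -> lo=[1, 2, 7, 9, 13] hi=[20, 25, 26, 26, 26] -> (len(lo)=5, len(hi)=5, max(lo)=13)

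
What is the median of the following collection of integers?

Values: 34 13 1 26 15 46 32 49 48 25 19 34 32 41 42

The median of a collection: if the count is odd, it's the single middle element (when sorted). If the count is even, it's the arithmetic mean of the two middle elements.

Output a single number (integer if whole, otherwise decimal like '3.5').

Step 1: insert 34 -> lo=[34] (size 1, max 34) hi=[] (size 0) -> median=34
Step 2: insert 13 -> lo=[13] (size 1, max 13) hi=[34] (size 1, min 34) -> median=23.5
Step 3: insert 1 -> lo=[1, 13] (size 2, max 13) hi=[34] (size 1, min 34) -> median=13
Step 4: insert 26 -> lo=[1, 13] (size 2, max 13) hi=[26, 34] (size 2, min 26) -> median=19.5
Step 5: insert 15 -> lo=[1, 13, 15] (size 3, max 15) hi=[26, 34] (size 2, min 26) -> median=15
Step 6: insert 46 -> lo=[1, 13, 15] (size 3, max 15) hi=[26, 34, 46] (size 3, min 26) -> median=20.5
Step 7: insert 32 -> lo=[1, 13, 15, 26] (size 4, max 26) hi=[32, 34, 46] (size 3, min 32) -> median=26
Step 8: insert 49 -> lo=[1, 13, 15, 26] (size 4, max 26) hi=[32, 34, 46, 49] (size 4, min 32) -> median=29
Step 9: insert 48 -> lo=[1, 13, 15, 26, 32] (size 5, max 32) hi=[34, 46, 48, 49] (size 4, min 34) -> median=32
Step 10: insert 25 -> lo=[1, 13, 15, 25, 26] (size 5, max 26) hi=[32, 34, 46, 48, 49] (size 5, min 32) -> median=29
Step 11: insert 19 -> lo=[1, 13, 15, 19, 25, 26] (size 6, max 26) hi=[32, 34, 46, 48, 49] (size 5, min 32) -> median=26
Step 12: insert 34 -> lo=[1, 13, 15, 19, 25, 26] (size 6, max 26) hi=[32, 34, 34, 46, 48, 49] (size 6, min 32) -> median=29
Step 13: insert 32 -> lo=[1, 13, 15, 19, 25, 26, 32] (size 7, max 32) hi=[32, 34, 34, 46, 48, 49] (size 6, min 32) -> median=32
Step 14: insert 41 -> lo=[1, 13, 15, 19, 25, 26, 32] (size 7, max 32) hi=[32, 34, 34, 41, 46, 48, 49] (size 7, min 32) -> median=32
Step 15: insert 42 -> lo=[1, 13, 15, 19, 25, 26, 32, 32] (size 8, max 32) hi=[34, 34, 41, 42, 46, 48, 49] (size 7, min 34) -> median=32

Answer: 32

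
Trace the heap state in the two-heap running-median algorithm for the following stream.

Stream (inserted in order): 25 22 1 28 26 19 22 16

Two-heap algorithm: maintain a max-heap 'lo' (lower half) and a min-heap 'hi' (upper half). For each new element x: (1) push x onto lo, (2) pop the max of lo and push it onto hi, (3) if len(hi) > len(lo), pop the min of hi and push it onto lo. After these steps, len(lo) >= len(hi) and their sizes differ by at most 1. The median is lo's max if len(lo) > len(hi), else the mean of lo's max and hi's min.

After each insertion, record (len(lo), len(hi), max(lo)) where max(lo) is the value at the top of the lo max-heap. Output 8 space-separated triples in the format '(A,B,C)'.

Step 1: insert 25 -> lo=[25] hi=[] -> (len(lo)=1, len(hi)=0, max(lo)=25)
Step 2: insert 22 -> lo=[22] hi=[25] -> (len(lo)=1, len(hi)=1, max(lo)=22)
Step 3: insert 1 -> lo=[1, 22] hi=[25] -> (len(lo)=2, len(hi)=1, max(lo)=22)
Step 4: insert 28 -> lo=[1, 22] hi=[25, 28] -> (len(lo)=2, len(hi)=2, max(lo)=22)
Step 5: insert 26 -> lo=[1, 22, 25] hi=[26, 28] -> (len(lo)=3, len(hi)=2, max(lo)=25)
Step 6: insert 19 -> lo=[1, 19, 22] hi=[25, 26, 28] -> (len(lo)=3, len(hi)=3, max(lo)=22)
Step 7: insert 22 -> lo=[1, 19, 22, 22] hi=[25, 26, 28] -> (len(lo)=4, len(hi)=3, max(lo)=22)
Step 8: insert 16 -> lo=[1, 16, 19, 22] hi=[22, 25, 26, 28] -> (len(lo)=4, len(hi)=4, max(lo)=22)

Answer: (1,0,25) (1,1,22) (2,1,22) (2,2,22) (3,2,25) (3,3,22) (4,3,22) (4,4,22)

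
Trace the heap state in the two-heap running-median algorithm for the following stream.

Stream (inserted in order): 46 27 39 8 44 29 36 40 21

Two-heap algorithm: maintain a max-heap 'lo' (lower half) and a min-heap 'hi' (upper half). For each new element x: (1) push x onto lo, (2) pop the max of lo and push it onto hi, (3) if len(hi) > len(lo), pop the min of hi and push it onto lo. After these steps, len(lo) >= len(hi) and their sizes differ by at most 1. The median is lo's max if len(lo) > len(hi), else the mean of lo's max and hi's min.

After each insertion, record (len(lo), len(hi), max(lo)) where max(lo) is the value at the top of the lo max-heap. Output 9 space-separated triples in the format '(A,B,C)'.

Answer: (1,0,46) (1,1,27) (2,1,39) (2,2,27) (3,2,39) (3,3,29) (4,3,36) (4,4,36) (5,4,36)

Derivation:
Step 1: insert 46 -> lo=[46] hi=[] -> (len(lo)=1, len(hi)=0, max(lo)=46)
Step 2: insert 27 -> lo=[27] hi=[46] -> (len(lo)=1, len(hi)=1, max(lo)=27)
Step 3: insert 39 -> lo=[27, 39] hi=[46] -> (len(lo)=2, len(hi)=1, max(lo)=39)
Step 4: insert 8 -> lo=[8, 27] hi=[39, 46] -> (len(lo)=2, len(hi)=2, max(lo)=27)
Step 5: insert 44 -> lo=[8, 27, 39] hi=[44, 46] -> (len(lo)=3, len(hi)=2, max(lo)=39)
Step 6: insert 29 -> lo=[8, 27, 29] hi=[39, 44, 46] -> (len(lo)=3, len(hi)=3, max(lo)=29)
Step 7: insert 36 -> lo=[8, 27, 29, 36] hi=[39, 44, 46] -> (len(lo)=4, len(hi)=3, max(lo)=36)
Step 8: insert 40 -> lo=[8, 27, 29, 36] hi=[39, 40, 44, 46] -> (len(lo)=4, len(hi)=4, max(lo)=36)
Step 9: insert 21 -> lo=[8, 21, 27, 29, 36] hi=[39, 40, 44, 46] -> (len(lo)=5, len(hi)=4, max(lo)=36)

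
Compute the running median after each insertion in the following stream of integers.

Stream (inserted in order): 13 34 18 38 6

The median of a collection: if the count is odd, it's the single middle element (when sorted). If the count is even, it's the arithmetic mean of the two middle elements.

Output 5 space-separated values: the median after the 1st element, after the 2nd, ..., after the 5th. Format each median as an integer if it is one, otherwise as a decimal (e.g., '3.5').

Answer: 13 23.5 18 26 18

Derivation:
Step 1: insert 13 -> lo=[13] (size 1, max 13) hi=[] (size 0) -> median=13
Step 2: insert 34 -> lo=[13] (size 1, max 13) hi=[34] (size 1, min 34) -> median=23.5
Step 3: insert 18 -> lo=[13, 18] (size 2, max 18) hi=[34] (size 1, min 34) -> median=18
Step 4: insert 38 -> lo=[13, 18] (size 2, max 18) hi=[34, 38] (size 2, min 34) -> median=26
Step 5: insert 6 -> lo=[6, 13, 18] (size 3, max 18) hi=[34, 38] (size 2, min 34) -> median=18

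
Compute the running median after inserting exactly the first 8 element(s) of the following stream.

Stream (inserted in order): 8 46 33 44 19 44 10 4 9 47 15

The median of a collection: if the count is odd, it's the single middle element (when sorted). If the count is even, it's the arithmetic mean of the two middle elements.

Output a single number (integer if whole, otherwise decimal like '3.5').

Step 1: insert 8 -> lo=[8] (size 1, max 8) hi=[] (size 0) -> median=8
Step 2: insert 46 -> lo=[8] (size 1, max 8) hi=[46] (size 1, min 46) -> median=27
Step 3: insert 33 -> lo=[8, 33] (size 2, max 33) hi=[46] (size 1, min 46) -> median=33
Step 4: insert 44 -> lo=[8, 33] (size 2, max 33) hi=[44, 46] (size 2, min 44) -> median=38.5
Step 5: insert 19 -> lo=[8, 19, 33] (size 3, max 33) hi=[44, 46] (size 2, min 44) -> median=33
Step 6: insert 44 -> lo=[8, 19, 33] (size 3, max 33) hi=[44, 44, 46] (size 3, min 44) -> median=38.5
Step 7: insert 10 -> lo=[8, 10, 19, 33] (size 4, max 33) hi=[44, 44, 46] (size 3, min 44) -> median=33
Step 8: insert 4 -> lo=[4, 8, 10, 19] (size 4, max 19) hi=[33, 44, 44, 46] (size 4, min 33) -> median=26

Answer: 26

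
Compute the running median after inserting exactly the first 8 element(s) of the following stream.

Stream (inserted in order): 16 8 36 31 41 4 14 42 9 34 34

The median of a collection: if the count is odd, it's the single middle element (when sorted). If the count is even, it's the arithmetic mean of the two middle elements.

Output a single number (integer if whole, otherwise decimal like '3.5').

Answer: 23.5

Derivation:
Step 1: insert 16 -> lo=[16] (size 1, max 16) hi=[] (size 0) -> median=16
Step 2: insert 8 -> lo=[8] (size 1, max 8) hi=[16] (size 1, min 16) -> median=12
Step 3: insert 36 -> lo=[8, 16] (size 2, max 16) hi=[36] (size 1, min 36) -> median=16
Step 4: insert 31 -> lo=[8, 16] (size 2, max 16) hi=[31, 36] (size 2, min 31) -> median=23.5
Step 5: insert 41 -> lo=[8, 16, 31] (size 3, max 31) hi=[36, 41] (size 2, min 36) -> median=31
Step 6: insert 4 -> lo=[4, 8, 16] (size 3, max 16) hi=[31, 36, 41] (size 3, min 31) -> median=23.5
Step 7: insert 14 -> lo=[4, 8, 14, 16] (size 4, max 16) hi=[31, 36, 41] (size 3, min 31) -> median=16
Step 8: insert 42 -> lo=[4, 8, 14, 16] (size 4, max 16) hi=[31, 36, 41, 42] (size 4, min 31) -> median=23.5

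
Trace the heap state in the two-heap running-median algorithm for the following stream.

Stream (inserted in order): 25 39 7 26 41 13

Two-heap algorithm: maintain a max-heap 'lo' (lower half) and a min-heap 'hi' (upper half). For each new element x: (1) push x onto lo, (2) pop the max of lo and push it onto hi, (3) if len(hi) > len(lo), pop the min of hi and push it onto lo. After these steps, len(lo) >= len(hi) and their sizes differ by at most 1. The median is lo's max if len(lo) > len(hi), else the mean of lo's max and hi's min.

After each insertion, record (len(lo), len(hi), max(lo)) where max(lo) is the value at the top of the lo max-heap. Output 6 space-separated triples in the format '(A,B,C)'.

Step 1: insert 25 -> lo=[25] hi=[] -> (len(lo)=1, len(hi)=0, max(lo)=25)
Step 2: insert 39 -> lo=[25] hi=[39] -> (len(lo)=1, len(hi)=1, max(lo)=25)
Step 3: insert 7 -> lo=[7, 25] hi=[39] -> (len(lo)=2, len(hi)=1, max(lo)=25)
Step 4: insert 26 -> lo=[7, 25] hi=[26, 39] -> (len(lo)=2, len(hi)=2, max(lo)=25)
Step 5: insert 41 -> lo=[7, 25, 26] hi=[39, 41] -> (len(lo)=3, len(hi)=2, max(lo)=26)
Step 6: insert 13 -> lo=[7, 13, 25] hi=[26, 39, 41] -> (len(lo)=3, len(hi)=3, max(lo)=25)

Answer: (1,0,25) (1,1,25) (2,1,25) (2,2,25) (3,2,26) (3,3,25)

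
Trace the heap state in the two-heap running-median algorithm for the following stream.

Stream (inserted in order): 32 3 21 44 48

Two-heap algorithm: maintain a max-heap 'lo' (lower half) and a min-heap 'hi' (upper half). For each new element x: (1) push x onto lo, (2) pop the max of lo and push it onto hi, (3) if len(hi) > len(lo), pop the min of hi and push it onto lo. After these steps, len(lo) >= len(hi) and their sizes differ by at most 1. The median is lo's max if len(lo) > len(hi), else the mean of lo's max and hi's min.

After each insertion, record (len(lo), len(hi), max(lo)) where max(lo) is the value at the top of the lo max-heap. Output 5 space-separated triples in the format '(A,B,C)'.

Answer: (1,0,32) (1,1,3) (2,1,21) (2,2,21) (3,2,32)

Derivation:
Step 1: insert 32 -> lo=[32] hi=[] -> (len(lo)=1, len(hi)=0, max(lo)=32)
Step 2: insert 3 -> lo=[3] hi=[32] -> (len(lo)=1, len(hi)=1, max(lo)=3)
Step 3: insert 21 -> lo=[3, 21] hi=[32] -> (len(lo)=2, len(hi)=1, max(lo)=21)
Step 4: insert 44 -> lo=[3, 21] hi=[32, 44] -> (len(lo)=2, len(hi)=2, max(lo)=21)
Step 5: insert 48 -> lo=[3, 21, 32] hi=[44, 48] -> (len(lo)=3, len(hi)=2, max(lo)=32)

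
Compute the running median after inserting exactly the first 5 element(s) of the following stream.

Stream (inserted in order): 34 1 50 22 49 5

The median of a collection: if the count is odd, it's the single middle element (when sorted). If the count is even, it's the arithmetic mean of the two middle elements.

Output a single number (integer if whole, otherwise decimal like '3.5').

Answer: 34

Derivation:
Step 1: insert 34 -> lo=[34] (size 1, max 34) hi=[] (size 0) -> median=34
Step 2: insert 1 -> lo=[1] (size 1, max 1) hi=[34] (size 1, min 34) -> median=17.5
Step 3: insert 50 -> lo=[1, 34] (size 2, max 34) hi=[50] (size 1, min 50) -> median=34
Step 4: insert 22 -> lo=[1, 22] (size 2, max 22) hi=[34, 50] (size 2, min 34) -> median=28
Step 5: insert 49 -> lo=[1, 22, 34] (size 3, max 34) hi=[49, 50] (size 2, min 49) -> median=34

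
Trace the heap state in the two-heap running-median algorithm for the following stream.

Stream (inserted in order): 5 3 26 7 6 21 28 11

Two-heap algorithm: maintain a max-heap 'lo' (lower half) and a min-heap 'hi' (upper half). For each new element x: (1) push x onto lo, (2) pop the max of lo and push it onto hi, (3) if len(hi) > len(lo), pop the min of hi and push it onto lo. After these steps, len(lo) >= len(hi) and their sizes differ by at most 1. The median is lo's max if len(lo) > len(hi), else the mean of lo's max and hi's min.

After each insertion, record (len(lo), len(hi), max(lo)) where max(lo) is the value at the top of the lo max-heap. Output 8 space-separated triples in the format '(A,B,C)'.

Answer: (1,0,5) (1,1,3) (2,1,5) (2,2,5) (3,2,6) (3,3,6) (4,3,7) (4,4,7)

Derivation:
Step 1: insert 5 -> lo=[5] hi=[] -> (len(lo)=1, len(hi)=0, max(lo)=5)
Step 2: insert 3 -> lo=[3] hi=[5] -> (len(lo)=1, len(hi)=1, max(lo)=3)
Step 3: insert 26 -> lo=[3, 5] hi=[26] -> (len(lo)=2, len(hi)=1, max(lo)=5)
Step 4: insert 7 -> lo=[3, 5] hi=[7, 26] -> (len(lo)=2, len(hi)=2, max(lo)=5)
Step 5: insert 6 -> lo=[3, 5, 6] hi=[7, 26] -> (len(lo)=3, len(hi)=2, max(lo)=6)
Step 6: insert 21 -> lo=[3, 5, 6] hi=[7, 21, 26] -> (len(lo)=3, len(hi)=3, max(lo)=6)
Step 7: insert 28 -> lo=[3, 5, 6, 7] hi=[21, 26, 28] -> (len(lo)=4, len(hi)=3, max(lo)=7)
Step 8: insert 11 -> lo=[3, 5, 6, 7] hi=[11, 21, 26, 28] -> (len(lo)=4, len(hi)=4, max(lo)=7)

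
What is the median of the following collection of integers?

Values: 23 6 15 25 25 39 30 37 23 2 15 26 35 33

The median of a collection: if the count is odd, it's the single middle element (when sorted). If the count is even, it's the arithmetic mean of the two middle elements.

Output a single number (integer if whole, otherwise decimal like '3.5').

Answer: 25

Derivation:
Step 1: insert 23 -> lo=[23] (size 1, max 23) hi=[] (size 0) -> median=23
Step 2: insert 6 -> lo=[6] (size 1, max 6) hi=[23] (size 1, min 23) -> median=14.5
Step 3: insert 15 -> lo=[6, 15] (size 2, max 15) hi=[23] (size 1, min 23) -> median=15
Step 4: insert 25 -> lo=[6, 15] (size 2, max 15) hi=[23, 25] (size 2, min 23) -> median=19
Step 5: insert 25 -> lo=[6, 15, 23] (size 3, max 23) hi=[25, 25] (size 2, min 25) -> median=23
Step 6: insert 39 -> lo=[6, 15, 23] (size 3, max 23) hi=[25, 25, 39] (size 3, min 25) -> median=24
Step 7: insert 30 -> lo=[6, 15, 23, 25] (size 4, max 25) hi=[25, 30, 39] (size 3, min 25) -> median=25
Step 8: insert 37 -> lo=[6, 15, 23, 25] (size 4, max 25) hi=[25, 30, 37, 39] (size 4, min 25) -> median=25
Step 9: insert 23 -> lo=[6, 15, 23, 23, 25] (size 5, max 25) hi=[25, 30, 37, 39] (size 4, min 25) -> median=25
Step 10: insert 2 -> lo=[2, 6, 15, 23, 23] (size 5, max 23) hi=[25, 25, 30, 37, 39] (size 5, min 25) -> median=24
Step 11: insert 15 -> lo=[2, 6, 15, 15, 23, 23] (size 6, max 23) hi=[25, 25, 30, 37, 39] (size 5, min 25) -> median=23
Step 12: insert 26 -> lo=[2, 6, 15, 15, 23, 23] (size 6, max 23) hi=[25, 25, 26, 30, 37, 39] (size 6, min 25) -> median=24
Step 13: insert 35 -> lo=[2, 6, 15, 15, 23, 23, 25] (size 7, max 25) hi=[25, 26, 30, 35, 37, 39] (size 6, min 25) -> median=25
Step 14: insert 33 -> lo=[2, 6, 15, 15, 23, 23, 25] (size 7, max 25) hi=[25, 26, 30, 33, 35, 37, 39] (size 7, min 25) -> median=25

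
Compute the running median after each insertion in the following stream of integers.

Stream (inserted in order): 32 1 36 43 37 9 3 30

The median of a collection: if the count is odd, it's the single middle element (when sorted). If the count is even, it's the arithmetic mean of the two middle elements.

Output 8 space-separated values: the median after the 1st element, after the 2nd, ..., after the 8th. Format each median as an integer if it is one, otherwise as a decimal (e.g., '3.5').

Step 1: insert 32 -> lo=[32] (size 1, max 32) hi=[] (size 0) -> median=32
Step 2: insert 1 -> lo=[1] (size 1, max 1) hi=[32] (size 1, min 32) -> median=16.5
Step 3: insert 36 -> lo=[1, 32] (size 2, max 32) hi=[36] (size 1, min 36) -> median=32
Step 4: insert 43 -> lo=[1, 32] (size 2, max 32) hi=[36, 43] (size 2, min 36) -> median=34
Step 5: insert 37 -> lo=[1, 32, 36] (size 3, max 36) hi=[37, 43] (size 2, min 37) -> median=36
Step 6: insert 9 -> lo=[1, 9, 32] (size 3, max 32) hi=[36, 37, 43] (size 3, min 36) -> median=34
Step 7: insert 3 -> lo=[1, 3, 9, 32] (size 4, max 32) hi=[36, 37, 43] (size 3, min 36) -> median=32
Step 8: insert 30 -> lo=[1, 3, 9, 30] (size 4, max 30) hi=[32, 36, 37, 43] (size 4, min 32) -> median=31

Answer: 32 16.5 32 34 36 34 32 31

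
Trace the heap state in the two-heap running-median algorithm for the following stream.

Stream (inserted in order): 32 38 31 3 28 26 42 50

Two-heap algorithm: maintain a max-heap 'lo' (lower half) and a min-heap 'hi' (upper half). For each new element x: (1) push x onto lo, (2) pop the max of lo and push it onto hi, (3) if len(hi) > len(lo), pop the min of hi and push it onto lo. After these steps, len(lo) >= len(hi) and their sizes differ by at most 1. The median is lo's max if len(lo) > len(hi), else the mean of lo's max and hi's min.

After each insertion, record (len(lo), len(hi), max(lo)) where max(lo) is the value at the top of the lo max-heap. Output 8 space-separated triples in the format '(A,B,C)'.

Step 1: insert 32 -> lo=[32] hi=[] -> (len(lo)=1, len(hi)=0, max(lo)=32)
Step 2: insert 38 -> lo=[32] hi=[38] -> (len(lo)=1, len(hi)=1, max(lo)=32)
Step 3: insert 31 -> lo=[31, 32] hi=[38] -> (len(lo)=2, len(hi)=1, max(lo)=32)
Step 4: insert 3 -> lo=[3, 31] hi=[32, 38] -> (len(lo)=2, len(hi)=2, max(lo)=31)
Step 5: insert 28 -> lo=[3, 28, 31] hi=[32, 38] -> (len(lo)=3, len(hi)=2, max(lo)=31)
Step 6: insert 26 -> lo=[3, 26, 28] hi=[31, 32, 38] -> (len(lo)=3, len(hi)=3, max(lo)=28)
Step 7: insert 42 -> lo=[3, 26, 28, 31] hi=[32, 38, 42] -> (len(lo)=4, len(hi)=3, max(lo)=31)
Step 8: insert 50 -> lo=[3, 26, 28, 31] hi=[32, 38, 42, 50] -> (len(lo)=4, len(hi)=4, max(lo)=31)

Answer: (1,0,32) (1,1,32) (2,1,32) (2,2,31) (3,2,31) (3,3,28) (4,3,31) (4,4,31)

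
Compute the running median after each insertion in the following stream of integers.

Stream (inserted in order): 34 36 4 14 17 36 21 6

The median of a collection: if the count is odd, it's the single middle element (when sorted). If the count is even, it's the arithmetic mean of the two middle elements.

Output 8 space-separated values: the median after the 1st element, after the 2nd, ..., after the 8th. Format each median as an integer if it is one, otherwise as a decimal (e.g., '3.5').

Answer: 34 35 34 24 17 25.5 21 19

Derivation:
Step 1: insert 34 -> lo=[34] (size 1, max 34) hi=[] (size 0) -> median=34
Step 2: insert 36 -> lo=[34] (size 1, max 34) hi=[36] (size 1, min 36) -> median=35
Step 3: insert 4 -> lo=[4, 34] (size 2, max 34) hi=[36] (size 1, min 36) -> median=34
Step 4: insert 14 -> lo=[4, 14] (size 2, max 14) hi=[34, 36] (size 2, min 34) -> median=24
Step 5: insert 17 -> lo=[4, 14, 17] (size 3, max 17) hi=[34, 36] (size 2, min 34) -> median=17
Step 6: insert 36 -> lo=[4, 14, 17] (size 3, max 17) hi=[34, 36, 36] (size 3, min 34) -> median=25.5
Step 7: insert 21 -> lo=[4, 14, 17, 21] (size 4, max 21) hi=[34, 36, 36] (size 3, min 34) -> median=21
Step 8: insert 6 -> lo=[4, 6, 14, 17] (size 4, max 17) hi=[21, 34, 36, 36] (size 4, min 21) -> median=19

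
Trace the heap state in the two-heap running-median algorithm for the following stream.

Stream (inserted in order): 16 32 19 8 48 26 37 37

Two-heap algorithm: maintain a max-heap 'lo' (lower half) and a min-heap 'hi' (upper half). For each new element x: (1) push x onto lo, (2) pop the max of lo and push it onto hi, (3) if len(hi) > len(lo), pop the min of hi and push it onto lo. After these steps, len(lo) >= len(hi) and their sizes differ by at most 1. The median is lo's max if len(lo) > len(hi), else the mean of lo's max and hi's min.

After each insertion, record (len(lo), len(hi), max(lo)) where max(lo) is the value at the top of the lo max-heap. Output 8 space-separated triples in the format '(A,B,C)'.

Answer: (1,0,16) (1,1,16) (2,1,19) (2,2,16) (3,2,19) (3,3,19) (4,3,26) (4,4,26)

Derivation:
Step 1: insert 16 -> lo=[16] hi=[] -> (len(lo)=1, len(hi)=0, max(lo)=16)
Step 2: insert 32 -> lo=[16] hi=[32] -> (len(lo)=1, len(hi)=1, max(lo)=16)
Step 3: insert 19 -> lo=[16, 19] hi=[32] -> (len(lo)=2, len(hi)=1, max(lo)=19)
Step 4: insert 8 -> lo=[8, 16] hi=[19, 32] -> (len(lo)=2, len(hi)=2, max(lo)=16)
Step 5: insert 48 -> lo=[8, 16, 19] hi=[32, 48] -> (len(lo)=3, len(hi)=2, max(lo)=19)
Step 6: insert 26 -> lo=[8, 16, 19] hi=[26, 32, 48] -> (len(lo)=3, len(hi)=3, max(lo)=19)
Step 7: insert 37 -> lo=[8, 16, 19, 26] hi=[32, 37, 48] -> (len(lo)=4, len(hi)=3, max(lo)=26)
Step 8: insert 37 -> lo=[8, 16, 19, 26] hi=[32, 37, 37, 48] -> (len(lo)=4, len(hi)=4, max(lo)=26)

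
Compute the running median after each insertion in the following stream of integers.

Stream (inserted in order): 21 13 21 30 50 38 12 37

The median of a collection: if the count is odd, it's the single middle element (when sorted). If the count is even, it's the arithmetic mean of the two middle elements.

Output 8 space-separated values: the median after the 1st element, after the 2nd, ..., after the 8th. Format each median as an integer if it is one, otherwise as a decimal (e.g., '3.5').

Step 1: insert 21 -> lo=[21] (size 1, max 21) hi=[] (size 0) -> median=21
Step 2: insert 13 -> lo=[13] (size 1, max 13) hi=[21] (size 1, min 21) -> median=17
Step 3: insert 21 -> lo=[13, 21] (size 2, max 21) hi=[21] (size 1, min 21) -> median=21
Step 4: insert 30 -> lo=[13, 21] (size 2, max 21) hi=[21, 30] (size 2, min 21) -> median=21
Step 5: insert 50 -> lo=[13, 21, 21] (size 3, max 21) hi=[30, 50] (size 2, min 30) -> median=21
Step 6: insert 38 -> lo=[13, 21, 21] (size 3, max 21) hi=[30, 38, 50] (size 3, min 30) -> median=25.5
Step 7: insert 12 -> lo=[12, 13, 21, 21] (size 4, max 21) hi=[30, 38, 50] (size 3, min 30) -> median=21
Step 8: insert 37 -> lo=[12, 13, 21, 21] (size 4, max 21) hi=[30, 37, 38, 50] (size 4, min 30) -> median=25.5

Answer: 21 17 21 21 21 25.5 21 25.5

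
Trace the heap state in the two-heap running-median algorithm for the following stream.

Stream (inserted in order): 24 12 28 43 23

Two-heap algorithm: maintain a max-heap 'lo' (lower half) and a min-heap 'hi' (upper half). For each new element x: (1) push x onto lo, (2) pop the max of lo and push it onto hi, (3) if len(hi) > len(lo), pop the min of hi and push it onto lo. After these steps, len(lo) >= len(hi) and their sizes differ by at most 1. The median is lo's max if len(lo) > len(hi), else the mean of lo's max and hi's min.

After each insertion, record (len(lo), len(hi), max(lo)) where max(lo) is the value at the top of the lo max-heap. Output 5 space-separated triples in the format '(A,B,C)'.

Step 1: insert 24 -> lo=[24] hi=[] -> (len(lo)=1, len(hi)=0, max(lo)=24)
Step 2: insert 12 -> lo=[12] hi=[24] -> (len(lo)=1, len(hi)=1, max(lo)=12)
Step 3: insert 28 -> lo=[12, 24] hi=[28] -> (len(lo)=2, len(hi)=1, max(lo)=24)
Step 4: insert 43 -> lo=[12, 24] hi=[28, 43] -> (len(lo)=2, len(hi)=2, max(lo)=24)
Step 5: insert 23 -> lo=[12, 23, 24] hi=[28, 43] -> (len(lo)=3, len(hi)=2, max(lo)=24)

Answer: (1,0,24) (1,1,12) (2,1,24) (2,2,24) (3,2,24)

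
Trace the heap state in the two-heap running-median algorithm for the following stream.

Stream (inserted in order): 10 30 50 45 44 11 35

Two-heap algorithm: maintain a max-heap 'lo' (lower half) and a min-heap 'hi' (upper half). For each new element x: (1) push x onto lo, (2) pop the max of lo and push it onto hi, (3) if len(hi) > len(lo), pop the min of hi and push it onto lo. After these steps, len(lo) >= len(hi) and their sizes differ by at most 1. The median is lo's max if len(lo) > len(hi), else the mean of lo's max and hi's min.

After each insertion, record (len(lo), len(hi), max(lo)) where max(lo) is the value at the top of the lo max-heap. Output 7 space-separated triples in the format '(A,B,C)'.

Answer: (1,0,10) (1,1,10) (2,1,30) (2,2,30) (3,2,44) (3,3,30) (4,3,35)

Derivation:
Step 1: insert 10 -> lo=[10] hi=[] -> (len(lo)=1, len(hi)=0, max(lo)=10)
Step 2: insert 30 -> lo=[10] hi=[30] -> (len(lo)=1, len(hi)=1, max(lo)=10)
Step 3: insert 50 -> lo=[10, 30] hi=[50] -> (len(lo)=2, len(hi)=1, max(lo)=30)
Step 4: insert 45 -> lo=[10, 30] hi=[45, 50] -> (len(lo)=2, len(hi)=2, max(lo)=30)
Step 5: insert 44 -> lo=[10, 30, 44] hi=[45, 50] -> (len(lo)=3, len(hi)=2, max(lo)=44)
Step 6: insert 11 -> lo=[10, 11, 30] hi=[44, 45, 50] -> (len(lo)=3, len(hi)=3, max(lo)=30)
Step 7: insert 35 -> lo=[10, 11, 30, 35] hi=[44, 45, 50] -> (len(lo)=4, len(hi)=3, max(lo)=35)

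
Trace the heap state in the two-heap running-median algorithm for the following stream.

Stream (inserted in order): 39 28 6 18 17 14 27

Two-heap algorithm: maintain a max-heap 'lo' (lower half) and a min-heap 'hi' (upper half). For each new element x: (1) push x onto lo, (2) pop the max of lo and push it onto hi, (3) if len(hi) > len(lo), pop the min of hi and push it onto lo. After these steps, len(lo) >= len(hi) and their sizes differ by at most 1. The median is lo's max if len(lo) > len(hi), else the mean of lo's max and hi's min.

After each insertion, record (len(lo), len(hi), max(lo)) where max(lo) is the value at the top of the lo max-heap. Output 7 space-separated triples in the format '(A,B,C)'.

Step 1: insert 39 -> lo=[39] hi=[] -> (len(lo)=1, len(hi)=0, max(lo)=39)
Step 2: insert 28 -> lo=[28] hi=[39] -> (len(lo)=1, len(hi)=1, max(lo)=28)
Step 3: insert 6 -> lo=[6, 28] hi=[39] -> (len(lo)=2, len(hi)=1, max(lo)=28)
Step 4: insert 18 -> lo=[6, 18] hi=[28, 39] -> (len(lo)=2, len(hi)=2, max(lo)=18)
Step 5: insert 17 -> lo=[6, 17, 18] hi=[28, 39] -> (len(lo)=3, len(hi)=2, max(lo)=18)
Step 6: insert 14 -> lo=[6, 14, 17] hi=[18, 28, 39] -> (len(lo)=3, len(hi)=3, max(lo)=17)
Step 7: insert 27 -> lo=[6, 14, 17, 18] hi=[27, 28, 39] -> (len(lo)=4, len(hi)=3, max(lo)=18)

Answer: (1,0,39) (1,1,28) (2,1,28) (2,2,18) (3,2,18) (3,3,17) (4,3,18)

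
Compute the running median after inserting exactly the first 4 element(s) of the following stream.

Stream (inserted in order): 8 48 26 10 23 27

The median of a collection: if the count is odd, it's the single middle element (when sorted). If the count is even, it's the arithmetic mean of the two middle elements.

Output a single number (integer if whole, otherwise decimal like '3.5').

Step 1: insert 8 -> lo=[8] (size 1, max 8) hi=[] (size 0) -> median=8
Step 2: insert 48 -> lo=[8] (size 1, max 8) hi=[48] (size 1, min 48) -> median=28
Step 3: insert 26 -> lo=[8, 26] (size 2, max 26) hi=[48] (size 1, min 48) -> median=26
Step 4: insert 10 -> lo=[8, 10] (size 2, max 10) hi=[26, 48] (size 2, min 26) -> median=18

Answer: 18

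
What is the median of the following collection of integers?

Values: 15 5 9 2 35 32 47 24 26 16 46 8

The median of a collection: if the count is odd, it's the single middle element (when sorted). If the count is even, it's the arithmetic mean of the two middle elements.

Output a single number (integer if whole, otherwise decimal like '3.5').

Step 1: insert 15 -> lo=[15] (size 1, max 15) hi=[] (size 0) -> median=15
Step 2: insert 5 -> lo=[5] (size 1, max 5) hi=[15] (size 1, min 15) -> median=10
Step 3: insert 9 -> lo=[5, 9] (size 2, max 9) hi=[15] (size 1, min 15) -> median=9
Step 4: insert 2 -> lo=[2, 5] (size 2, max 5) hi=[9, 15] (size 2, min 9) -> median=7
Step 5: insert 35 -> lo=[2, 5, 9] (size 3, max 9) hi=[15, 35] (size 2, min 15) -> median=9
Step 6: insert 32 -> lo=[2, 5, 9] (size 3, max 9) hi=[15, 32, 35] (size 3, min 15) -> median=12
Step 7: insert 47 -> lo=[2, 5, 9, 15] (size 4, max 15) hi=[32, 35, 47] (size 3, min 32) -> median=15
Step 8: insert 24 -> lo=[2, 5, 9, 15] (size 4, max 15) hi=[24, 32, 35, 47] (size 4, min 24) -> median=19.5
Step 9: insert 26 -> lo=[2, 5, 9, 15, 24] (size 5, max 24) hi=[26, 32, 35, 47] (size 4, min 26) -> median=24
Step 10: insert 16 -> lo=[2, 5, 9, 15, 16] (size 5, max 16) hi=[24, 26, 32, 35, 47] (size 5, min 24) -> median=20
Step 11: insert 46 -> lo=[2, 5, 9, 15, 16, 24] (size 6, max 24) hi=[26, 32, 35, 46, 47] (size 5, min 26) -> median=24
Step 12: insert 8 -> lo=[2, 5, 8, 9, 15, 16] (size 6, max 16) hi=[24, 26, 32, 35, 46, 47] (size 6, min 24) -> median=20

Answer: 20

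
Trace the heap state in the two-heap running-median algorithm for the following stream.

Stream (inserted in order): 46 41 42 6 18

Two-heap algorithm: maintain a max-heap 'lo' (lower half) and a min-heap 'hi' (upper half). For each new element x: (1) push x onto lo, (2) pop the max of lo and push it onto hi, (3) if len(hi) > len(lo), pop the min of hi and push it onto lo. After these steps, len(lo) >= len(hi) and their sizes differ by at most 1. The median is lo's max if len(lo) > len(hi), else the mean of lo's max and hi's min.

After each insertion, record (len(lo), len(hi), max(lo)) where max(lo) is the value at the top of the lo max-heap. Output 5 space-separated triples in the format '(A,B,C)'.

Step 1: insert 46 -> lo=[46] hi=[] -> (len(lo)=1, len(hi)=0, max(lo)=46)
Step 2: insert 41 -> lo=[41] hi=[46] -> (len(lo)=1, len(hi)=1, max(lo)=41)
Step 3: insert 42 -> lo=[41, 42] hi=[46] -> (len(lo)=2, len(hi)=1, max(lo)=42)
Step 4: insert 6 -> lo=[6, 41] hi=[42, 46] -> (len(lo)=2, len(hi)=2, max(lo)=41)
Step 5: insert 18 -> lo=[6, 18, 41] hi=[42, 46] -> (len(lo)=3, len(hi)=2, max(lo)=41)

Answer: (1,0,46) (1,1,41) (2,1,42) (2,2,41) (3,2,41)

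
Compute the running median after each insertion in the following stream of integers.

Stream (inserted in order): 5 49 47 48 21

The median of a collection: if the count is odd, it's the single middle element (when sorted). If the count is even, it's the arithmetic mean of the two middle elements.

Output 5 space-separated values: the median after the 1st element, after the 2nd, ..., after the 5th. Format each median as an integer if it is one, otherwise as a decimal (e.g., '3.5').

Step 1: insert 5 -> lo=[5] (size 1, max 5) hi=[] (size 0) -> median=5
Step 2: insert 49 -> lo=[5] (size 1, max 5) hi=[49] (size 1, min 49) -> median=27
Step 3: insert 47 -> lo=[5, 47] (size 2, max 47) hi=[49] (size 1, min 49) -> median=47
Step 4: insert 48 -> lo=[5, 47] (size 2, max 47) hi=[48, 49] (size 2, min 48) -> median=47.5
Step 5: insert 21 -> lo=[5, 21, 47] (size 3, max 47) hi=[48, 49] (size 2, min 48) -> median=47

Answer: 5 27 47 47.5 47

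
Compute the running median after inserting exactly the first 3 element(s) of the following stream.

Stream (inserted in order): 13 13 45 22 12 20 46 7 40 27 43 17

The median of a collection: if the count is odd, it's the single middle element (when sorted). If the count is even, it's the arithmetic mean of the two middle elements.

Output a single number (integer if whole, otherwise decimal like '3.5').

Step 1: insert 13 -> lo=[13] (size 1, max 13) hi=[] (size 0) -> median=13
Step 2: insert 13 -> lo=[13] (size 1, max 13) hi=[13] (size 1, min 13) -> median=13
Step 3: insert 45 -> lo=[13, 13] (size 2, max 13) hi=[45] (size 1, min 45) -> median=13

Answer: 13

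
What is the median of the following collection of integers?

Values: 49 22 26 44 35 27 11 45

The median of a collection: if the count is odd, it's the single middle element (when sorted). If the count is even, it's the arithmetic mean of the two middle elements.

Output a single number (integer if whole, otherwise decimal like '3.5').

Answer: 31

Derivation:
Step 1: insert 49 -> lo=[49] (size 1, max 49) hi=[] (size 0) -> median=49
Step 2: insert 22 -> lo=[22] (size 1, max 22) hi=[49] (size 1, min 49) -> median=35.5
Step 3: insert 26 -> lo=[22, 26] (size 2, max 26) hi=[49] (size 1, min 49) -> median=26
Step 4: insert 44 -> lo=[22, 26] (size 2, max 26) hi=[44, 49] (size 2, min 44) -> median=35
Step 5: insert 35 -> lo=[22, 26, 35] (size 3, max 35) hi=[44, 49] (size 2, min 44) -> median=35
Step 6: insert 27 -> lo=[22, 26, 27] (size 3, max 27) hi=[35, 44, 49] (size 3, min 35) -> median=31
Step 7: insert 11 -> lo=[11, 22, 26, 27] (size 4, max 27) hi=[35, 44, 49] (size 3, min 35) -> median=27
Step 8: insert 45 -> lo=[11, 22, 26, 27] (size 4, max 27) hi=[35, 44, 45, 49] (size 4, min 35) -> median=31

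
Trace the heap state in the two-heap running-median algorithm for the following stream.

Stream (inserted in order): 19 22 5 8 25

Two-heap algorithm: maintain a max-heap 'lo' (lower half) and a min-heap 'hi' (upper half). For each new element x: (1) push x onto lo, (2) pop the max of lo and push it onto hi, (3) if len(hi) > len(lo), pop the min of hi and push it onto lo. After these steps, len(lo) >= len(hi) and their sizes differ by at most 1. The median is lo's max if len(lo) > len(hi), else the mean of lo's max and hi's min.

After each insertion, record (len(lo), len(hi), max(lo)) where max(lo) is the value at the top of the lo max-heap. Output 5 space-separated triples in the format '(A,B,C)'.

Answer: (1,0,19) (1,1,19) (2,1,19) (2,2,8) (3,2,19)

Derivation:
Step 1: insert 19 -> lo=[19] hi=[] -> (len(lo)=1, len(hi)=0, max(lo)=19)
Step 2: insert 22 -> lo=[19] hi=[22] -> (len(lo)=1, len(hi)=1, max(lo)=19)
Step 3: insert 5 -> lo=[5, 19] hi=[22] -> (len(lo)=2, len(hi)=1, max(lo)=19)
Step 4: insert 8 -> lo=[5, 8] hi=[19, 22] -> (len(lo)=2, len(hi)=2, max(lo)=8)
Step 5: insert 25 -> lo=[5, 8, 19] hi=[22, 25] -> (len(lo)=3, len(hi)=2, max(lo)=19)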